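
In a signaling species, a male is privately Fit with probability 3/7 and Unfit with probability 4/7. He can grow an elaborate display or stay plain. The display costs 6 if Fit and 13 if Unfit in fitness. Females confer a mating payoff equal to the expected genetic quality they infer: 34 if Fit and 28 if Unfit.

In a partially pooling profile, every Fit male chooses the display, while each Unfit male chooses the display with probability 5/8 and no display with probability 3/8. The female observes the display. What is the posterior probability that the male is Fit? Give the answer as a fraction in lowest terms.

P(the display) = (3/7)·1 + (4/7)·(5/8) = 11/14.
By Bayes' rule, P(Fit | the display) = (3/7) / (11/14) = 6/11.

6/11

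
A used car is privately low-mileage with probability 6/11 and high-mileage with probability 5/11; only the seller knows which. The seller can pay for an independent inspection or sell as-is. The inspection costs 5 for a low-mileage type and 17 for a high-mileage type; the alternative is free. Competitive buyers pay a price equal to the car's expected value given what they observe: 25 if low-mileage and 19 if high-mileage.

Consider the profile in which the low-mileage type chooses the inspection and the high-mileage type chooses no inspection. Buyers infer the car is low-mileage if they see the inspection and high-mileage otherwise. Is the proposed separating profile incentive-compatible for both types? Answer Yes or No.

Yes

Under these beliefs, the inspection earns price 25 and no inspection earns price 19.
low-mileage: the inspection nets 25 − 5 = 20; no inspection nets 19. low-mileage prefers the inspection.
high-mileage: the inspection nets 25 − 17 = 8; no inspection nets 19. high-mileage prefers no inspection.
Neither type deviates, so the separating profile is an equilibrium.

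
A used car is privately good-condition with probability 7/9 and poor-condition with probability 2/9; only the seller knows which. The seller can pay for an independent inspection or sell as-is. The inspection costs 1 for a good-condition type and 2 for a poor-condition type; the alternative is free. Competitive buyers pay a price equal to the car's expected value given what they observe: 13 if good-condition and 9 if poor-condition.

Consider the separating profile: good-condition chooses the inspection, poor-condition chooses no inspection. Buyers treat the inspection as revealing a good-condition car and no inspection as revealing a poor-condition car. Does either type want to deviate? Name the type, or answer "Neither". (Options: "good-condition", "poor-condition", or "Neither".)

The inspection pays 13; no inspection pays 9.
good-condition: assigned the inspection, nets 13 − 1 = 12; deviating to no inspection nets 9.
poor-condition: assigned no inspection, nets 9; deviating to the inspection nets 13 − 2 = 11.
The poor-condition type gains 2 by deviating.

poor-condition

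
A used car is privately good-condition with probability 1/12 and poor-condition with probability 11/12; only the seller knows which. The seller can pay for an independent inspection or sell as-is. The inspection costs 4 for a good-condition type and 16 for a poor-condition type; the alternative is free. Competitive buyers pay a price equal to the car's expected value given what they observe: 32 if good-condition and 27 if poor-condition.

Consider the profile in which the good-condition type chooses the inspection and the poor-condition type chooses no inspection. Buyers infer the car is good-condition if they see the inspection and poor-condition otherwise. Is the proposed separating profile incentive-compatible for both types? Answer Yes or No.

Under these beliefs, the inspection earns price 32 and no inspection earns price 27.
good-condition: the inspection nets 32 − 4 = 28; no inspection nets 27. good-condition prefers the inspection.
poor-condition: the inspection nets 32 − 16 = 16; no inspection nets 27. poor-condition prefers no inspection.
Neither type deviates, so the separating profile is an equilibrium.

Yes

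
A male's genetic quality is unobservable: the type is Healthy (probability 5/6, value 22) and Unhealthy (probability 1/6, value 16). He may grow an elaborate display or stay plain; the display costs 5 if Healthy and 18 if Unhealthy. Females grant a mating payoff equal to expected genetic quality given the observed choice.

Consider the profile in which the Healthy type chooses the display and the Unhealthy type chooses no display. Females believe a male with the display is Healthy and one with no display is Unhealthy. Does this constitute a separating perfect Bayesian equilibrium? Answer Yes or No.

Yes

Under these beliefs, the display earns mating payoff 22 and no display earns mating payoff 16.
Healthy: the display nets 22 − 5 = 17; no display nets 16. Healthy prefers the display.
Unhealthy: the display nets 22 − 18 = 4; no display nets 16. Unhealthy prefers no display.
Neither type deviates, so the separating profile is an equilibrium.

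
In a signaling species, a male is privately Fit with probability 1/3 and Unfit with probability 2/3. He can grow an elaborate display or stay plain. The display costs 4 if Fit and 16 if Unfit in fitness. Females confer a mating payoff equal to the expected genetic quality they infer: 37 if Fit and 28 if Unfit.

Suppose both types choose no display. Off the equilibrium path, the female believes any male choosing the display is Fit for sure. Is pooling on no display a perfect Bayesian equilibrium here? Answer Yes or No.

No

On path, the female holds the prior and pays 1/3·37 + 2/3·28 = 31. Off path (the display), believing Fit, it pays 37.
Fit: no display nets 31; the display nets 37 − 4 = 33. Fit would deviate.
Unfit: no display nets 31; the display nets 37 − 16 = 21. Unfit stays.
A type deviates, so pooling fails.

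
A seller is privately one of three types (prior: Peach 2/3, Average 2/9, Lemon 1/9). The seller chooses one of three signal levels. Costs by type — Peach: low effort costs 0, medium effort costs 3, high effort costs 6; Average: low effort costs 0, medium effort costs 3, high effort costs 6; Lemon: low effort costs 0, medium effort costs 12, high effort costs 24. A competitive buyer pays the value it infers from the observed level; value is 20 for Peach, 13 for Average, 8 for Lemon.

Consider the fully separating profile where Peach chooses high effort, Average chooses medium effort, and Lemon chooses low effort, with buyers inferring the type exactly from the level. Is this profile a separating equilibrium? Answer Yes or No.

No

Separating prices: high effort → 20, medium effort → 13, low effort → 8.
Peach (assigned high effort): low effort: 8 − 0 = 8; medium effort: 13 − 3 = 10; high effort: 20 − 6 = 14. Peach stays.
Average (assigned medium effort): low effort: 8 − 0 = 8; medium effort: 13 − 3 = 10; high effort: 20 − 6 = 14. Average prefers high effort.
Lemon (assigned low effort): low effort: 8 − 0 = 8; medium effort: 13 − 12 = 1; high effort: 20 − 24 = -4. Lemon stays.
At least one type deviates; the separating profile fails.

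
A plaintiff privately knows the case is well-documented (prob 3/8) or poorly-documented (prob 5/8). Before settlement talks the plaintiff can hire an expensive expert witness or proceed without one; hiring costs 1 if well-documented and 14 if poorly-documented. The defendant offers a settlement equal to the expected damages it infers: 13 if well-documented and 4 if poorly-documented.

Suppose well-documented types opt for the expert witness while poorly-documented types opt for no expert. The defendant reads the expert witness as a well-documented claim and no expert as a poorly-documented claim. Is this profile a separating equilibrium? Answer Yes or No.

Yes

Under these beliefs, the expert witness earns settlement 13 and no expert earns settlement 4.
well-documented: the expert witness nets 13 − 1 = 12; no expert nets 4. well-documented prefers the expert witness.
poorly-documented: the expert witness nets 13 − 14 = -1; no expert nets 4. poorly-documented prefers no expert.
Neither type deviates, so the separating profile is an equilibrium.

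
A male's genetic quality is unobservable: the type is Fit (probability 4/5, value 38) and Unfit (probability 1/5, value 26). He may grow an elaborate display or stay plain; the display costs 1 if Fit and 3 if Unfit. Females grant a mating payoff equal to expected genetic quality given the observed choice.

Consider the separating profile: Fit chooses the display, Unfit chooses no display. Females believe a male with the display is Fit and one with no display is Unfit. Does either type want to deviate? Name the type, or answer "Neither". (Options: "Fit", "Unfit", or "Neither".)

Unfit

The display pays 38; no display pays 26.
Fit: assigned the display, nets 38 − 1 = 37; deviating to no display nets 26.
Unfit: assigned no display, nets 26; deviating to the display nets 38 − 3 = 35.
The Unfit type gains 9 by deviating.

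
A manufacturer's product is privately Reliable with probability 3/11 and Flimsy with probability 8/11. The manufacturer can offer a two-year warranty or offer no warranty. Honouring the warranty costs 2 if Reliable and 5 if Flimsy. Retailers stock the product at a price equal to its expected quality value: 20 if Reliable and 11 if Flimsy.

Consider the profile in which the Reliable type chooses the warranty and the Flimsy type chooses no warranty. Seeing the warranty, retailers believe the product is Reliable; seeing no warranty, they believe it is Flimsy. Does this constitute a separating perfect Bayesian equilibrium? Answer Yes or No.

Under these beliefs, the warranty earns price 20 and no warranty earns price 11.
Reliable: the warranty nets 20 − 2 = 18; no warranty nets 11. Reliable prefers the warranty.
Flimsy: the warranty nets 20 − 5 = 15; no warranty nets 11. Flimsy would deviate to the warranty.
Flimsy has a profitable deviation, so the profile is not an equilibrium.

No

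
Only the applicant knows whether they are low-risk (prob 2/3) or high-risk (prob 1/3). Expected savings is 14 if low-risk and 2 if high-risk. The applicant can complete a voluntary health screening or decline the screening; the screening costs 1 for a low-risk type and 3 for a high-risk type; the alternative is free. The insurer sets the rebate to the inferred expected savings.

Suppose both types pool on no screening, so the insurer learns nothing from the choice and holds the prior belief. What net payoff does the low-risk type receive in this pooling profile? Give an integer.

10

Pooled rebate = 2/3·14 + 1/3·2 = 10.
low-risk pays no cost for no screening, so net payoff = 10.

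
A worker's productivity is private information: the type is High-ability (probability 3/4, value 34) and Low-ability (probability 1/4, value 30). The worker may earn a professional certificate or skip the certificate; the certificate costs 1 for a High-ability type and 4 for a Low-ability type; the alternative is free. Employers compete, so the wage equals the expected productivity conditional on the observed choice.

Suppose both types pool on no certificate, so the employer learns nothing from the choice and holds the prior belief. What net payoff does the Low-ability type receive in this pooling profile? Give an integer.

33

Pooled wage = 3/4·34 + 1/4·30 = 33.
Low-ability pays no cost for no certificate, so net payoff = 33.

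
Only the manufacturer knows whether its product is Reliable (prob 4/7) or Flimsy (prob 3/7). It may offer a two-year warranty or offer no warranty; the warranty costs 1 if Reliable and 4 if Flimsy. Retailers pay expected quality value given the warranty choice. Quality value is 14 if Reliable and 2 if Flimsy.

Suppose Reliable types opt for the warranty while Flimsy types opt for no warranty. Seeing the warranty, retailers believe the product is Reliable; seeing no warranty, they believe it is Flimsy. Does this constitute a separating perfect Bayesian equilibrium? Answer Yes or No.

No

Under these beliefs, the warranty earns price 14 and no warranty earns price 2.
Reliable: the warranty nets 14 − 1 = 13; no warranty nets 2. Reliable prefers the warranty.
Flimsy: the warranty nets 14 − 4 = 10; no warranty nets 2. Flimsy would deviate to the warranty.
Flimsy has a profitable deviation, so the profile is not an equilibrium.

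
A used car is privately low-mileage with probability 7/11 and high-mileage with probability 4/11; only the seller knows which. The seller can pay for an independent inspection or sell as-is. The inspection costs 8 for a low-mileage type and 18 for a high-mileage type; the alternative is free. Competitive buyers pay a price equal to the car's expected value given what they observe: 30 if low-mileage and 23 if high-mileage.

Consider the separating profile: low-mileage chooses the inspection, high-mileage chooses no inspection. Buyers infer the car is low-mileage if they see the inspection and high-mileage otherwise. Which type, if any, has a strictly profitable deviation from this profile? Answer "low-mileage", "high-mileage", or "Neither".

low-mileage

The inspection pays 30; no inspection pays 23.
low-mileage: assigned the inspection, nets 30 − 8 = 22; deviating to no inspection nets 23.
high-mileage: assigned no inspection, nets 23; deviating to the inspection nets 30 − 18 = 12.
The low-mileage type gains 1 by deviating.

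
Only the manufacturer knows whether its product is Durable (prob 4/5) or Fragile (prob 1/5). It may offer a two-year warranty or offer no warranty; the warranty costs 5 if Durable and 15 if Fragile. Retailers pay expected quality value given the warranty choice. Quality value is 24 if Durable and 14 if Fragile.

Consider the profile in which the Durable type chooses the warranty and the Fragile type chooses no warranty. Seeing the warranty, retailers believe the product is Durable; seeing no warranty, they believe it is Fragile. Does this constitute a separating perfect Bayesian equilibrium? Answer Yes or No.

Yes

Under these beliefs, the warranty earns price 24 and no warranty earns price 14.
Durable: the warranty nets 24 − 5 = 19; no warranty nets 14. Durable prefers the warranty.
Fragile: the warranty nets 24 − 15 = 9; no warranty nets 14. Fragile prefers no warranty.
Neither type deviates, so the separating profile is an equilibrium.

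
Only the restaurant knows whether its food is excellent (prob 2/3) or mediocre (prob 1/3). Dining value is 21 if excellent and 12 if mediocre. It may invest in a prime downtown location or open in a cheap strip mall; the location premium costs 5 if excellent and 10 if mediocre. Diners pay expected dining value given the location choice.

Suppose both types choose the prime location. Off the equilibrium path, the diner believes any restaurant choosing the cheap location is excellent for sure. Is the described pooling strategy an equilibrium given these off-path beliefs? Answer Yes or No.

On path, the diner holds the prior and pays 2/3·21 + 1/3·12 = 18. Off path (the cheap location), believing excellent, it pays 21.
excellent: the prime location nets 18 − 5 = 13; the cheap location nets 21. excellent would deviate.
mediocre: the prime location nets 18 − 10 = 8; the cheap location nets 21. mediocre would deviate.
A type deviates, so pooling fails.

No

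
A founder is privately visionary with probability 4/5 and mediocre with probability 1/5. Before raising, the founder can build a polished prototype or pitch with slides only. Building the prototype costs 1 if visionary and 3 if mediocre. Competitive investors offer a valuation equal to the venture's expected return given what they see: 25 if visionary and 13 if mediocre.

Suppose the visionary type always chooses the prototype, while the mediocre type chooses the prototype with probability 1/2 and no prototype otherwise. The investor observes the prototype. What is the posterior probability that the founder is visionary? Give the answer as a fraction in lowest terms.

P(the prototype) = (4/5)·1 + (1/5)·(1/2) = 9/10.
By Bayes' rule, P(visionary | the prototype) = (4/5) / (9/10) = 8/9.

8/9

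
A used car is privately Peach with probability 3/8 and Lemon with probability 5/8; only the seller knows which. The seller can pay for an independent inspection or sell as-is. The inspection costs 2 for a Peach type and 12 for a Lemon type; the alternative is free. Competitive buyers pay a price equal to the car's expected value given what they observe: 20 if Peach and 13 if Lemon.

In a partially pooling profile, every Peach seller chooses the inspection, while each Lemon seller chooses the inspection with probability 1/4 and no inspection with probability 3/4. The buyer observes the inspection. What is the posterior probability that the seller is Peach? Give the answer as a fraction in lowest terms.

P(the inspection) = (3/8)·1 + (5/8)·(1/4) = 17/32.
By Bayes' rule, P(Peach | the inspection) = (3/8) / (17/32) = 12/17.

12/17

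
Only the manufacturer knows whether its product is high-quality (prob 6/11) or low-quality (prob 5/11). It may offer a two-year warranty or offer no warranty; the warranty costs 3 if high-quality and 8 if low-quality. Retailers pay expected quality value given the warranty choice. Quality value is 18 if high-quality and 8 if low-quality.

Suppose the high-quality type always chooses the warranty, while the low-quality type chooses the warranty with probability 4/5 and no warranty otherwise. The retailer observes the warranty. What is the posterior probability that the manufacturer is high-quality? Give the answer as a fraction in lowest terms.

3/5

P(the warranty) = (6/11)·1 + (5/11)·(4/5) = 10/11.
By Bayes' rule, P(high-quality | the warranty) = (6/11) / (10/11) = 3/5.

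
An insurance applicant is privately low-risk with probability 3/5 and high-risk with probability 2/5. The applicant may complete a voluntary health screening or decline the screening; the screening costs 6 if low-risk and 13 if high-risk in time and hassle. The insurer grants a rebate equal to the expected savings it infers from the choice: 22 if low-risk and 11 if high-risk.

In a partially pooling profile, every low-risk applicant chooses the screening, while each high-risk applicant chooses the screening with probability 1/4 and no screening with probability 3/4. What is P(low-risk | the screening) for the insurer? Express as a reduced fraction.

P(the screening) = (3/5)·1 + (2/5)·(1/4) = 7/10.
By Bayes' rule, P(low-risk | the screening) = (3/5) / (7/10) = 6/7.

6/7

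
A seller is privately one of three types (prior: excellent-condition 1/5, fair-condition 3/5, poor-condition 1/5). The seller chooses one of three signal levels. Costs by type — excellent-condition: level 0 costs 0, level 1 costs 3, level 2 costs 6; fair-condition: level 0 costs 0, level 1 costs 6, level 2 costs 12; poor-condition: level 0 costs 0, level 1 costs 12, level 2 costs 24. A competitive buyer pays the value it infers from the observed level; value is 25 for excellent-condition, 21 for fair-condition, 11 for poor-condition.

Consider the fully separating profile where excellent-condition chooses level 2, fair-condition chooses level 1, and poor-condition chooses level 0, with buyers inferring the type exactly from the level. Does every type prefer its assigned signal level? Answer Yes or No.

Yes

Separating prices: level 2 → 25, level 1 → 21, level 0 → 11.
excellent-condition (assigned level 2): level 0: 11 − 0 = 11; level 1: 21 − 3 = 18; level 2: 25 − 6 = 19. excellent-condition stays.
fair-condition (assigned level 1): level 0: 11 − 0 = 11; level 1: 21 − 6 = 15; level 2: 25 − 12 = 13. fair-condition stays.
poor-condition (assigned level 0): level 0: 11 − 0 = 11; level 1: 21 − 12 = 9; level 2: 25 − 24 = 1. poor-condition stays.
Every type prefers its assigned level; separation holds.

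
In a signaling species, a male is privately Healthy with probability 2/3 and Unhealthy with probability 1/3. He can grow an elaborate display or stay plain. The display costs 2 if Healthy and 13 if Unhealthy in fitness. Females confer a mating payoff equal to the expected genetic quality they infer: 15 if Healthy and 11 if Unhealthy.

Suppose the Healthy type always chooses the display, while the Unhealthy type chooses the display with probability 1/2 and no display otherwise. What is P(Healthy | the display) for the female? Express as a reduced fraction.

4/5

P(the display) = (2/3)·1 + (1/3)·(1/2) = 5/6.
By Bayes' rule, P(Healthy | the display) = (2/3) / (5/6) = 4/5.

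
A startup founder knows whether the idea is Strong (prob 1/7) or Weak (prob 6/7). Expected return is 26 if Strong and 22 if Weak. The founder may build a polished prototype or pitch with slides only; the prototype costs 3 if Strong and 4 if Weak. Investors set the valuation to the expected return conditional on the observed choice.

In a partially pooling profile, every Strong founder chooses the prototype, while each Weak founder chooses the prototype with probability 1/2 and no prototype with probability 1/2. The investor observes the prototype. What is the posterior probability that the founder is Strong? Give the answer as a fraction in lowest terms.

P(the prototype) = (1/7)·1 + (6/7)·(1/2) = 4/7.
By Bayes' rule, P(Strong | the prototype) = (1/7) / (4/7) = 1/4.

1/4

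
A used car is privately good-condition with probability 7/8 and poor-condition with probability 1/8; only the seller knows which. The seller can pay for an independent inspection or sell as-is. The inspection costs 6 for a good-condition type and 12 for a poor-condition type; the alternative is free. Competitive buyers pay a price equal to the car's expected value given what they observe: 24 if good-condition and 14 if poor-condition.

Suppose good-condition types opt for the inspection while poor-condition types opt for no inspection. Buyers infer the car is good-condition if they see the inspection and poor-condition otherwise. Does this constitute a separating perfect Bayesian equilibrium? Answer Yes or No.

Under these beliefs, the inspection earns price 24 and no inspection earns price 14.
good-condition: the inspection nets 24 − 6 = 18; no inspection nets 14. good-condition prefers the inspection.
poor-condition: the inspection nets 24 − 12 = 12; no inspection nets 14. poor-condition prefers no inspection.
Neither type deviates, so the separating profile is an equilibrium.

Yes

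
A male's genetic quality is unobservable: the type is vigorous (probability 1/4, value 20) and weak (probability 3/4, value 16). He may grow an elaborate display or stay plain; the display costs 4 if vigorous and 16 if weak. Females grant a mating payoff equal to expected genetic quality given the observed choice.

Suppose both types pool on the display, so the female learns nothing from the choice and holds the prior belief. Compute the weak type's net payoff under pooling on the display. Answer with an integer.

1

Pooled mating payoff = 1/4·20 + 3/4·16 = 17.
weak pays cost 16 for the display, so net payoff = 17 − 16 = 1.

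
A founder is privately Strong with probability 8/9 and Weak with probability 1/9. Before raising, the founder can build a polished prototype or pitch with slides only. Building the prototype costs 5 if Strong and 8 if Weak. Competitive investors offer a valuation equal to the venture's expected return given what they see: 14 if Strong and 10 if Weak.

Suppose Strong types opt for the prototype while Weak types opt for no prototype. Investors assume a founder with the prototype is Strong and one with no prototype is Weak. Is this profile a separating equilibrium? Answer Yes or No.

No

Under these beliefs, the prototype earns valuation 14 and no prototype earns valuation 10.
Strong: the prototype nets 14 − 5 = 9; no prototype nets 10. Strong would deviate to no prototype.
Weak: the prototype nets 14 − 8 = 6; no prototype nets 10. Weak prefers no prototype.
Strong has a profitable deviation, so the profile is not an equilibrium.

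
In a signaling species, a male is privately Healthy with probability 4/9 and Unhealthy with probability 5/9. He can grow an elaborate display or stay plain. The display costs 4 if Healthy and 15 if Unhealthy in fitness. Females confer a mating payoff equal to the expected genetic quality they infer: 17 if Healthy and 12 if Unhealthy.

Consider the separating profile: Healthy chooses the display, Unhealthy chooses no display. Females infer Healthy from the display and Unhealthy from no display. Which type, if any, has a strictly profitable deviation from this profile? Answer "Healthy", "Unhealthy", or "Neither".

Neither

The display pays 17; no display pays 12.
Healthy: assigned the display, nets 17 − 4 = 13; deviating to no display nets 12.
Unhealthy: assigned no display, nets 12; deviating to the display nets 17 − 15 = 2.
Both types strictly prefer their assigned action; no profitable deviation.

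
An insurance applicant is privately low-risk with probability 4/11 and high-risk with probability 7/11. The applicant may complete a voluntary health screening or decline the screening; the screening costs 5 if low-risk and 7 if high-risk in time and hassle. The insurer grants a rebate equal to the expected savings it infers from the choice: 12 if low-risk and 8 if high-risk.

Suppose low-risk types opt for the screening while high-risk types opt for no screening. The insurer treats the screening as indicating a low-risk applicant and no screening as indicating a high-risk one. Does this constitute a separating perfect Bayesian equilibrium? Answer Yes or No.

Under these beliefs, the screening earns rebate 12 and no screening earns rebate 8.
low-risk: the screening nets 12 − 5 = 7; no screening nets 8. low-risk would deviate to no screening.
high-risk: the screening nets 12 − 7 = 5; no screening nets 8. high-risk prefers no screening.
low-risk has a profitable deviation, so the profile is not an equilibrium.

No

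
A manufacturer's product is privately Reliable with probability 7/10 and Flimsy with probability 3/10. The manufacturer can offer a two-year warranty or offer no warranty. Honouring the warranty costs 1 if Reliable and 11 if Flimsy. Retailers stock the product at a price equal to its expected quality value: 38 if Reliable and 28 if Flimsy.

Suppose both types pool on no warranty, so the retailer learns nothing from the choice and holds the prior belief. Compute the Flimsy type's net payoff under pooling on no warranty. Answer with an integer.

35

Pooled price = 7/10·38 + 3/10·28 = 35.
Flimsy pays no cost for no warranty, so net payoff = 35.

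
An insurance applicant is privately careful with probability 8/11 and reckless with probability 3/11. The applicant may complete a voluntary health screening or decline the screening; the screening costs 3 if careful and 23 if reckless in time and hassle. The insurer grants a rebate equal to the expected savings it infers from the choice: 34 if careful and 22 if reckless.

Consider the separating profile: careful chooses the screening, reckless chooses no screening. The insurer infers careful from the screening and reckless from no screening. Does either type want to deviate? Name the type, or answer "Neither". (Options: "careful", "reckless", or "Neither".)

The screening pays 34; no screening pays 22.
careful: assigned the screening, nets 34 − 3 = 31; deviating to no screening nets 22.
reckless: assigned no screening, nets 22; deviating to the screening nets 34 − 23 = 11.
Both types strictly prefer their assigned action; no profitable deviation.

Neither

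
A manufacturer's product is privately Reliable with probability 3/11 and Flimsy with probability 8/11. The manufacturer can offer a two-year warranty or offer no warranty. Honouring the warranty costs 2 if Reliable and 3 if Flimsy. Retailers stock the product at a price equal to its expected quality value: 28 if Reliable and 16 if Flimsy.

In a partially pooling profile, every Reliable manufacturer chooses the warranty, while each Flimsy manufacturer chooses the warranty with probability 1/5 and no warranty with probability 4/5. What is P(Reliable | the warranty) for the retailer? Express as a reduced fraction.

P(the warranty) = (3/11)·1 + (8/11)·(1/5) = 23/55.
By Bayes' rule, P(Reliable | the warranty) = (3/11) / (23/55) = 15/23.

15/23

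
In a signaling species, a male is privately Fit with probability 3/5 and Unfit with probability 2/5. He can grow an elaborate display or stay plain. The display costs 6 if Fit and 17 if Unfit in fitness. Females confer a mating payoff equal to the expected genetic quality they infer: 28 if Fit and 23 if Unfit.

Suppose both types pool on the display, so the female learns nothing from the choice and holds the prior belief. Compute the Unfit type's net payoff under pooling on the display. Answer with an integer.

Pooled mating payoff = 3/5·28 + 2/5·23 = 26.
Unfit pays cost 17 for the display, so net payoff = 26 − 17 = 9.

9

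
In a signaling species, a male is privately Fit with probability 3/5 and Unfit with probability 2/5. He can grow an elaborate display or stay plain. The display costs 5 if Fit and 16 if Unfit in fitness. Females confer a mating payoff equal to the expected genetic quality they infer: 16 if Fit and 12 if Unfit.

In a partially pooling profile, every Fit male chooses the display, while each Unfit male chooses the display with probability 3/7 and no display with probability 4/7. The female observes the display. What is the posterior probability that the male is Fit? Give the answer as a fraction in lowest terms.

P(the display) = (3/5)·1 + (2/5)·(3/7) = 27/35.
By Bayes' rule, P(Fit | the display) = (3/5) / (27/35) = 7/9.

7/9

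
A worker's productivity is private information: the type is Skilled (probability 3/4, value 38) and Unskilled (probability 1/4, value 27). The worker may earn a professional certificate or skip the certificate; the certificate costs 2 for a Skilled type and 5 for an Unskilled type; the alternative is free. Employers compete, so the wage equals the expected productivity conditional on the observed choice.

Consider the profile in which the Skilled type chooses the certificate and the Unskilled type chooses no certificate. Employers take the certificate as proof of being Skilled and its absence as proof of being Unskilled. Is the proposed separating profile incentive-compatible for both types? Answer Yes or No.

Under these beliefs, the certificate earns wage 38 and no certificate earns wage 27.
Skilled: the certificate nets 38 − 2 = 36; no certificate nets 27. Skilled prefers the certificate.
Unskilled: the certificate nets 38 − 5 = 33; no certificate nets 27. Unskilled would deviate to the certificate.
Unskilled has a profitable deviation, so the profile is not an equilibrium.

No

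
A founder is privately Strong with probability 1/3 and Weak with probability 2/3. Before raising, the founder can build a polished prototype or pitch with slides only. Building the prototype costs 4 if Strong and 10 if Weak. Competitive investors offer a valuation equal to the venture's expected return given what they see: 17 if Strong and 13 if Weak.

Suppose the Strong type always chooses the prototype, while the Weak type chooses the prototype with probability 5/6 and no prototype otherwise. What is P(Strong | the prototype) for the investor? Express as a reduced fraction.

P(the prototype) = (1/3)·1 + (2/3)·(5/6) = 8/9.
By Bayes' rule, P(Strong | the prototype) = (1/3) / (8/9) = 3/8.

3/8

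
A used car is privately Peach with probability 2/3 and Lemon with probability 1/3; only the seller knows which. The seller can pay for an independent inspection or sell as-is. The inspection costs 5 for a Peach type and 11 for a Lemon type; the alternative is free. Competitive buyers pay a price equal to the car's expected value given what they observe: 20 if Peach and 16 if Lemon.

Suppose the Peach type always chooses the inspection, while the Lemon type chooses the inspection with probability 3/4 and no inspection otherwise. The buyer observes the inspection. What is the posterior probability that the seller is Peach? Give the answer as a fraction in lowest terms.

P(the inspection) = (2/3)·1 + (1/3)·(3/4) = 11/12.
By Bayes' rule, P(Peach | the inspection) = (2/3) / (11/12) = 8/11.

8/11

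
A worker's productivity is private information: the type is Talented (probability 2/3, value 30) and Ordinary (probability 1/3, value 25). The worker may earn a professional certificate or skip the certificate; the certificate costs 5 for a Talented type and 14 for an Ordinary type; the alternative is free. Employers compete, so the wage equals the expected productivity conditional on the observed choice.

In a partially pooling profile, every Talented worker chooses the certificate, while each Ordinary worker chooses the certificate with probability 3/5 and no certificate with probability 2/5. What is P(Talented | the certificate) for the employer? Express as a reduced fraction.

10/13

P(the certificate) = (2/3)·1 + (1/3)·(3/5) = 13/15.
By Bayes' rule, P(Talented | the certificate) = (2/3) / (13/15) = 10/13.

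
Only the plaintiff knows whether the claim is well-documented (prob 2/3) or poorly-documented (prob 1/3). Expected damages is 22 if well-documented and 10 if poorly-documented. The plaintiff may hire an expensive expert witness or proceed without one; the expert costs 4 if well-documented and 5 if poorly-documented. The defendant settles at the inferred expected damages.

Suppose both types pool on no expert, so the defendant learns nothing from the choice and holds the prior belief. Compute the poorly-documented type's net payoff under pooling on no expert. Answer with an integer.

18

Pooled settlement = 2/3·22 + 1/3·10 = 18.
poorly-documented pays no cost for no expert, so net payoff = 18.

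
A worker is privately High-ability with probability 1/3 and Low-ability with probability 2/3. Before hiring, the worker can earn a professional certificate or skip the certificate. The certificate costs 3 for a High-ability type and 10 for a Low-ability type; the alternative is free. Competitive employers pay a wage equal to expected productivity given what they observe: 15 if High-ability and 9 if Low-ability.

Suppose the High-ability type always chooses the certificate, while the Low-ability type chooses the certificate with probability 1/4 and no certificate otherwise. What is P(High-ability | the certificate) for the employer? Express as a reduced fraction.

P(the certificate) = (1/3)·1 + (2/3)·(1/4) = 1/2.
By Bayes' rule, P(High-ability | the certificate) = (1/3) / (1/2) = 2/3.

2/3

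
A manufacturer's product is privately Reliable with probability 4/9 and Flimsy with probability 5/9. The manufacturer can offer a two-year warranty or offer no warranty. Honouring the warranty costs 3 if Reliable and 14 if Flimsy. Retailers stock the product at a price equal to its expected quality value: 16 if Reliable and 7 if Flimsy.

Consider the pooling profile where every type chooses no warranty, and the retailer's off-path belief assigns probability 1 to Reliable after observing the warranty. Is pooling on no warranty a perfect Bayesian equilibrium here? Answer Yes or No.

On path, the retailer holds the prior and pays 4/9·16 + 5/9·7 = 11. Off path (the warranty), believing Reliable, it pays 16.
Reliable: no warranty nets 11; the warranty nets 16 − 3 = 13. Reliable would deviate.
Flimsy: no warranty nets 11; the warranty nets 16 − 14 = 2. Flimsy stays.
A type deviates, so pooling fails.

No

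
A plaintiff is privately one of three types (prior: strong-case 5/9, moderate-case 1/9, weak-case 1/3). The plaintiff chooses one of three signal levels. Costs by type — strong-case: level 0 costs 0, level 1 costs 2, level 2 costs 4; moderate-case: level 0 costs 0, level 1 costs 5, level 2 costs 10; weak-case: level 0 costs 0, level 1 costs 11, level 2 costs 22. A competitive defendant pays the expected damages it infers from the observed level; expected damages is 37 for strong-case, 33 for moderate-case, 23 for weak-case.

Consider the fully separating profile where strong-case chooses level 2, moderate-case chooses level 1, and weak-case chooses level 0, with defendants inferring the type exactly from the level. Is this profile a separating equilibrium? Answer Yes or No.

Separating settlements: level 2 → 37, level 1 → 33, level 0 → 23.
strong-case (assigned level 2): level 0: 23 − 0 = 23; level 1: 33 − 2 = 31; level 2: 37 − 4 = 33. strong-case stays.
moderate-case (assigned level 1): level 0: 23 − 0 = 23; level 1: 33 − 5 = 28; level 2: 37 − 10 = 27. moderate-case stays.
weak-case (assigned level 0): level 0: 23 − 0 = 23; level 1: 33 − 11 = 22; level 2: 37 − 22 = 15. weak-case stays.
Every type prefers its assigned level; separation holds.

Yes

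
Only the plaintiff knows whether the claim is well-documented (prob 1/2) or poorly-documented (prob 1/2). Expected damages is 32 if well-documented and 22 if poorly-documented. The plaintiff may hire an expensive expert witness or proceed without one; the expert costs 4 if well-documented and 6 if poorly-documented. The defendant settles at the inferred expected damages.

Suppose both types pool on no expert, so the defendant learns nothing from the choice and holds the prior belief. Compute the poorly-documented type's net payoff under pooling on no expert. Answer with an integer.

27

Pooled settlement = 1/2·32 + 1/2·22 = 27.
poorly-documented pays no cost for no expert, so net payoff = 27.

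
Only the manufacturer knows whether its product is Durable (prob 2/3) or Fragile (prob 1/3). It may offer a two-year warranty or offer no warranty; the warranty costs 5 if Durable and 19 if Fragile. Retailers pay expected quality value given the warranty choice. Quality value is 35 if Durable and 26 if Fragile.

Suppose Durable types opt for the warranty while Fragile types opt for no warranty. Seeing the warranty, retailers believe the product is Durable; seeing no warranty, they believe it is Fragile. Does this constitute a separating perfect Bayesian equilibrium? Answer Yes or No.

Under these beliefs, the warranty earns price 35 and no warranty earns price 26.
Durable: the warranty nets 35 − 5 = 30; no warranty nets 26. Durable prefers the warranty.
Fragile: the warranty nets 35 − 19 = 16; no warranty nets 26. Fragile prefers no warranty.
Neither type deviates, so the separating profile is an equilibrium.

Yes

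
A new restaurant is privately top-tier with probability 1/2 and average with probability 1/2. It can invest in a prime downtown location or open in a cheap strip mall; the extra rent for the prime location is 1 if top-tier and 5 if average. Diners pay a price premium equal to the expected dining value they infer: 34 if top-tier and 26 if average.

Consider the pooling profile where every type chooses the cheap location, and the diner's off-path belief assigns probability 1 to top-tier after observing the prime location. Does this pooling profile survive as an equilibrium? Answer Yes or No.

On path, the diner holds the prior and pays 1/2·34 + 1/2·26 = 30. Off path (the prime location), believing top-tier, it pays 34.
top-tier: the cheap location nets 30; the prime location nets 34 − 1 = 33. top-tier would deviate.
average: the cheap location nets 30; the prime location nets 34 − 5 = 29. average stays.
A type deviates, so pooling fails.

No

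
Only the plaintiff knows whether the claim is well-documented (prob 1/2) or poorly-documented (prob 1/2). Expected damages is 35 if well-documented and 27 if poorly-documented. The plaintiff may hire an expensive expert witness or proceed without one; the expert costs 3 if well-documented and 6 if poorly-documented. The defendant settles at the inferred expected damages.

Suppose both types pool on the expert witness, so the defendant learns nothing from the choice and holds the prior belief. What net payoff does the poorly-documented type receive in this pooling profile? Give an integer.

25

Pooled settlement = 1/2·35 + 1/2·27 = 31.
poorly-documented pays cost 6 for the expert witness, so net payoff = 31 − 6 = 25.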